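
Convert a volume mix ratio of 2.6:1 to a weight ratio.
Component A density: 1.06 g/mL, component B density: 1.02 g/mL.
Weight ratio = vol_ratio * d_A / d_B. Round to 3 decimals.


= 2.6 * 1.06 / 1.02 = 2.702

2.702


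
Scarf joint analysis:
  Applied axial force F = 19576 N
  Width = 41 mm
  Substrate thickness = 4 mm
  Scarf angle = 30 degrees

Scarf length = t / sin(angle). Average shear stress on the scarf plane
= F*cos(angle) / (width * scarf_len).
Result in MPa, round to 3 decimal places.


Scarf length = 4 / sin(30 deg) = 8.0000 mm
cos(30 deg) = 0.866025
Shear = 19576 * 0.866025 / (41 * 8.0000)
= 51.687 MPa

51.687


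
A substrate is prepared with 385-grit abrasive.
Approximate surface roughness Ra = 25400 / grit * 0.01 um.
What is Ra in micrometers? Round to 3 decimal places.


Ra = 25400 / 385 * 0.01 = 0.660 um

0.660


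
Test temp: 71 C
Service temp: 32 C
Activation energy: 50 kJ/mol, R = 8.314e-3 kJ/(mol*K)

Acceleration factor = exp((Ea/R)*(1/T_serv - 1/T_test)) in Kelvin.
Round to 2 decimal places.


AF = exp((50/0.008314)*(1/305.15 - 1/344.15))
= 9.33

9.33


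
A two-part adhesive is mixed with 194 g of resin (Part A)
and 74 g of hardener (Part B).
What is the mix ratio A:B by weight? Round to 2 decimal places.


Mix ratio = mass_A / mass_B
= 194 / 74
= 2.62

2.62


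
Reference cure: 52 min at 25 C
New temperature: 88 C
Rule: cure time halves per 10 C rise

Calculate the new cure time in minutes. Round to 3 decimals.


factor = 2^((88-25)/10) = 78.7932
t_new = 52 / 78.7932 = 0.660 min

0.660


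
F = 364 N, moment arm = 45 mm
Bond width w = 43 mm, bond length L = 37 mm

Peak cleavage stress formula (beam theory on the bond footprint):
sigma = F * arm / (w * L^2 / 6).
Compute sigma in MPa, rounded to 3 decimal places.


sigma = (364 * 45) / (43 * 1369 / 6)
= 16380 * 6 / 58867
= 98280 / 58867
= 1.670 MPa

1.670


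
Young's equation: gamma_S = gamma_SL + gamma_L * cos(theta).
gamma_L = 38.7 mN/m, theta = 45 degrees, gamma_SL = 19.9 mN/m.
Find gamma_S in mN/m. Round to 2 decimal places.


cos(45 deg) = 0.707107
gamma_S = 19.9 + 38.7 * 0.707107
= 47.27 mN/m

47.27


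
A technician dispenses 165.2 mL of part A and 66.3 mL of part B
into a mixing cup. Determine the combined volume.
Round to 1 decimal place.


Combined volume = 165.2 + 66.3
= 231.5 mL

231.5


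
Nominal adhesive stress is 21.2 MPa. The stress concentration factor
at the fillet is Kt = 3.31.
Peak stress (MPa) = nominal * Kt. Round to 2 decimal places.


Peak = 21.2 * 3.31 = 70.17 MPa

70.17


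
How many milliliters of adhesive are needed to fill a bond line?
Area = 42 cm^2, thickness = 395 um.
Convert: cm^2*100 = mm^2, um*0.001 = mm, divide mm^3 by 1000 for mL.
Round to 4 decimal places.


= (42 * 100) * (395 * 0.001) / 1000
= 1.6590 mL

1.6590


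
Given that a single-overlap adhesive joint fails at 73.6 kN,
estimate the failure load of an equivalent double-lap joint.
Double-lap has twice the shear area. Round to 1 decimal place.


Double-lap factor = 2
Expected load = 73.6 * 2 = 147.2 kN

147.2


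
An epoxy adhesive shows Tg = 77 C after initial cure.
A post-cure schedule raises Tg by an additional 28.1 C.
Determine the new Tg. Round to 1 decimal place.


New Tg = 77 + 28.1
= 105.1 C

105.1


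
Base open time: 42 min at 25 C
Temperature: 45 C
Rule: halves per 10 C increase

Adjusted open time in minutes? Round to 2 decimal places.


Acceleration = 2^((45-25)/10) = 4.0000
Open time = 42 / 4.0000 = 10.50 min

10.50


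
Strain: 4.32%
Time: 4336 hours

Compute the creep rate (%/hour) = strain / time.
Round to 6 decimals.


Creep rate = 4.32 / 4336
= 0.000996 %/h

0.000996


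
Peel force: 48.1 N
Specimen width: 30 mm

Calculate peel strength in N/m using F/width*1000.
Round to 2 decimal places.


Peel strength = 48.1 / 30 * 1000 = 1603.33 N/m

1603.33


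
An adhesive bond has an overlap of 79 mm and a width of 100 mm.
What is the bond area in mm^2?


Bond area = overlap * width
= 79 * 100
= 7900 mm^2

7900


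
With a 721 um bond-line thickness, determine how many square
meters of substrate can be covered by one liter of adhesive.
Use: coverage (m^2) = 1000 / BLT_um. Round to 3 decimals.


Coverage = 1000 / 721 = 1.387 m^2

1.387


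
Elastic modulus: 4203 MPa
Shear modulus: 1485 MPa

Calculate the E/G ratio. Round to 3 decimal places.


E / G = 4203 / 1485 = 2.830

2.830


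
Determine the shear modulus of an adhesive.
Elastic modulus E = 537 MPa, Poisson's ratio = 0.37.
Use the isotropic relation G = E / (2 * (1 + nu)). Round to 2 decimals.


G = 537 / (2*(1+0.37)) = 537 / 2.74
= 195.99 MPa

195.99


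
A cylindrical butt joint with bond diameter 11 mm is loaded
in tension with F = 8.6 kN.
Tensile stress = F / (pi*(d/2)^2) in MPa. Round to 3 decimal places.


Area = pi * (11/2)^2 = 95.0332 mm^2
Stress = 8.6*1000 / 95.0332
= 90.495 MPa

90.495


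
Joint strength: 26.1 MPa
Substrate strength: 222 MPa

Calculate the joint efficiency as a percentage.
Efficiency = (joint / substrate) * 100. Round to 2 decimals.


Efficiency = (26.1 / 222) * 100 = 11.76%

11.76


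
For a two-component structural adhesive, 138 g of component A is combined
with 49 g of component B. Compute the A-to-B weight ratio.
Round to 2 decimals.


Weight ratio A:B = 138 / 49
= 2.82

2.82


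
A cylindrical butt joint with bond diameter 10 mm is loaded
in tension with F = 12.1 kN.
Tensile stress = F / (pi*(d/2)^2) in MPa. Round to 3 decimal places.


Area = pi * (10/2)^2 = 78.5398 mm^2
Stress = 12.1*1000 / 78.5398
= 154.062 MPa

154.062


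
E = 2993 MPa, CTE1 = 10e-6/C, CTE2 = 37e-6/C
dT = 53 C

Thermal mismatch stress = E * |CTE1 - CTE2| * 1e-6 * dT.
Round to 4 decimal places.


= 2993 * 27e-6 * 53
= 4.2830 MPa

4.2830


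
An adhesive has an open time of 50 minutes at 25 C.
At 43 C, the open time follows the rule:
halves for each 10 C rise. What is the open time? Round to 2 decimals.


Factor = 2^((43-25)/10) = 3.4822
Open time = 50 / 3.4822 = 14.36 min

14.36


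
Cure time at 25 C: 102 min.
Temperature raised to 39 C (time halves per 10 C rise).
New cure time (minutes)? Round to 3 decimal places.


Acceleration factor = 2^(14/10) = 2.6390
New time = 102 / 2.6390 = 38.651 min

38.651


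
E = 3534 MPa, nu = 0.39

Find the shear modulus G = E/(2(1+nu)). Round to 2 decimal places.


G = 3534 / (2 * 1.39)
= 1271.22 MPa

1271.22


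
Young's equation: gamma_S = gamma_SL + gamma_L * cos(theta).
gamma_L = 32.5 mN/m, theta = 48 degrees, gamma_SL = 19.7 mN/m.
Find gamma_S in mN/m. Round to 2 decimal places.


cos(48 deg) = 0.669131
gamma_S = 19.7 + 32.5 * 0.669131
= 41.45 mN/m

41.45


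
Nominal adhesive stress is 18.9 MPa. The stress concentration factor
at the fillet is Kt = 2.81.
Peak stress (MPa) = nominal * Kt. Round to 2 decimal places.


Peak = 18.9 * 2.81 = 53.11 MPa

53.11


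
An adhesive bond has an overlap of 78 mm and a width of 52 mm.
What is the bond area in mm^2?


Bond area = overlap * width
= 78 * 52
= 4056 mm^2

4056


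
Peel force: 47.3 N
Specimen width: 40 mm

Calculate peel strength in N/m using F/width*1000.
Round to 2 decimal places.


Peel strength = 47.3 / 40 * 1000 = 1182.50 N/m

1182.50


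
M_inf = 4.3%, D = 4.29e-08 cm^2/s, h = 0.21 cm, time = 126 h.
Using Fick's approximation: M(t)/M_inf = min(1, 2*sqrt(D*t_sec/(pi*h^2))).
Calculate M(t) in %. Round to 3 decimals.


t = 453600 s
ratio = min(1, 2*sqrt(4.29e-08*453600/(pi*0.0441)))
= 0.749551
M(t) = 4.3 * 0.749551 = 3.223%

3.223


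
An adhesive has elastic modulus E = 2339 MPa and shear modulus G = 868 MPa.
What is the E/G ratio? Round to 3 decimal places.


E/G = 2339 / 868 = 2.695

2.695


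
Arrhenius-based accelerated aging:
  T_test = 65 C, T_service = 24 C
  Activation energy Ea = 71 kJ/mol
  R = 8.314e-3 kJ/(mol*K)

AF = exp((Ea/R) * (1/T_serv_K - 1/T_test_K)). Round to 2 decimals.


T_test_K = 338.15, T_serv_K = 297.15
AF = exp((71/8.314e-3) * (1/297.15 - 1/338.15))
= 32.61

32.61


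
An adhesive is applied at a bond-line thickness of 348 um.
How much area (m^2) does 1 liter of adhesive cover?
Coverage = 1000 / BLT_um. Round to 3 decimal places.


Coverage = 1000 / 348 = 2.874 m^2

2.874


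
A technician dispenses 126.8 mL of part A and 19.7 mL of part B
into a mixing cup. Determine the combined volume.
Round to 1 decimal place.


Combined volume = 126.8 + 19.7
= 146.5 mL

146.5


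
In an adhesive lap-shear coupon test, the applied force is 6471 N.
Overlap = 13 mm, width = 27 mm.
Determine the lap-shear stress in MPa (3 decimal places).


stress = F / (overlap * width)
= 6471 / (13 * 27)
= 18.436 MPa

18.436


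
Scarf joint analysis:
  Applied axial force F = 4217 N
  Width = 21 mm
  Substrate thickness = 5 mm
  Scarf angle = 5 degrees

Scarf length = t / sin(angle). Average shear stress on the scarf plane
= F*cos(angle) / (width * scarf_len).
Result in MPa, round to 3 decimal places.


Scarf length = 5 / sin(5 deg) = 57.3686 mm
cos(5 deg) = 0.996195
Shear = 4217 * 0.996195 / (21 * 57.3686)
= 3.487 MPa

3.487


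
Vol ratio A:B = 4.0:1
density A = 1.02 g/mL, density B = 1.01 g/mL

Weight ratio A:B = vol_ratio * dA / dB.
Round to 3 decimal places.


Weight ratio = 4.0 * 1.02 / 1.01
= 4.040

4.040


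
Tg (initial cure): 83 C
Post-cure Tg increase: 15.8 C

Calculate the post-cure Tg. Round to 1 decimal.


Post-cure Tg = 83 + 15.8 = 98.8 C

98.8


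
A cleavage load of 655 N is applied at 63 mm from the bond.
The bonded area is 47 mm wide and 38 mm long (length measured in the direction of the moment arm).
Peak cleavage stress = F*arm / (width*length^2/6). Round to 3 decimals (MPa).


Moment = 655 * 63 = 41265 N*mm
Section modulus = 47 * 1444 / 6 = 67868 / 6 mm^3
Stress = 41265 / (67868 / 6) = 247590 / 67868
= 3.648 MPa

3.648


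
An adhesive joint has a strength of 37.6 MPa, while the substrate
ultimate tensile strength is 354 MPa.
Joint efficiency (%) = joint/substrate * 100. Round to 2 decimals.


Efficiency = 37.6 / 354 * 100
= 10.62%

10.62


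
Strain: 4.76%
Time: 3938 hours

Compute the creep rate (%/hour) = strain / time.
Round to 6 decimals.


Creep rate = 4.76 / 3938
= 0.001209 %/h

0.001209


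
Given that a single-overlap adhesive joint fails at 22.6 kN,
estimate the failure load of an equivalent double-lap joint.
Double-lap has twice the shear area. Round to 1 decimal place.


Double-lap factor = 2
Expected load = 22.6 * 2 = 45.2 kN

45.2


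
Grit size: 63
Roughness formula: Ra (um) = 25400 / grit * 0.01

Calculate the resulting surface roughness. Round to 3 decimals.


Ra = 25400 / 63 * 0.01
= 4.032 um

4.032


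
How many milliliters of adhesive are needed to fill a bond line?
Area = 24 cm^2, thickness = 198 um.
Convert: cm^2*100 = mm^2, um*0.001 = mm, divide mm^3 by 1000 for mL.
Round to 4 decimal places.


= (24 * 100) * (198 * 0.001) / 1000
= 0.4752 mL

0.4752


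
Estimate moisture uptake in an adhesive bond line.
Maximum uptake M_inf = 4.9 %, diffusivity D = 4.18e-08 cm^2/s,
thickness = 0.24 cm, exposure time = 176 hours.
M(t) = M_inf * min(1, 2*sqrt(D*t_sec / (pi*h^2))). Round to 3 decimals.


Convert time: 176 h = 633600 s
ratio = min(1, 2*sqrt(4.18e-08*633600/(pi*0.24^2)))
= 0.765138
M(t) = 4.9 * 0.765138 = 3.749%

3.749


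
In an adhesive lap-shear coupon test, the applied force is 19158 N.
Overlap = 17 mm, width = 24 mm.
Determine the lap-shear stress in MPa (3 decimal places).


stress = F / (overlap * width)
= 19158 / (17 * 24)
= 46.956 MPa

46.956


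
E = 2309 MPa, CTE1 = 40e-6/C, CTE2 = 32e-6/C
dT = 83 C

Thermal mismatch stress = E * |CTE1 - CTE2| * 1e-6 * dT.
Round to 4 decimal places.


= 2309 * 8e-6 * 83
= 1.5332 MPa

1.5332


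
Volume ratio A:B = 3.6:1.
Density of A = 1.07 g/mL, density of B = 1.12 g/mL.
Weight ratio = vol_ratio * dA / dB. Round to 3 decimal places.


Wt ratio = 3.6 * 1.07 / 1.12
= 3.439

3.439


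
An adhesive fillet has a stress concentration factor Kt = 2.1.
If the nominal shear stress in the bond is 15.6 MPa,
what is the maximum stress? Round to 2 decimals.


Max stress = 15.6 * 2.1 = 32.76 MPa

32.76


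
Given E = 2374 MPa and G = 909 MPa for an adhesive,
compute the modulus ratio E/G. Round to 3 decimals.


E/G ratio = 2374 / 909 = 2.612

2.612


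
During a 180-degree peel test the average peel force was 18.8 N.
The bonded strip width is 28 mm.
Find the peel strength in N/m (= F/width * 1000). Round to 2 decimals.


Peel strength = F/width * 1000
= 18.8 / 28 * 1000
= 671.43 N/m

671.43


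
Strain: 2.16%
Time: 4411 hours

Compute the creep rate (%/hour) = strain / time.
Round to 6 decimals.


Creep rate = 2.16 / 4411
= 0.000490 %/h

0.000490


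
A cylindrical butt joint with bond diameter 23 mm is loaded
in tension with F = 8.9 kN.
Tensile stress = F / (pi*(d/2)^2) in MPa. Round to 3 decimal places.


Area = pi * (23/2)^2 = 415.4756 mm^2
Stress = 8.9*1000 / 415.4756
= 21.421 MPa

21.421


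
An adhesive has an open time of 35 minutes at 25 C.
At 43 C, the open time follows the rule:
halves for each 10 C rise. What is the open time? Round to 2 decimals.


Factor = 2^((43-25)/10) = 3.4822
Open time = 35 / 3.4822 = 10.05 min

10.05


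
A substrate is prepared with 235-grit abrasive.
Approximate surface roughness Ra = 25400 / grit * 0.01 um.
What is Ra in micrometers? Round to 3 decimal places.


Ra = 25400 / 235 * 0.01 = 1.081 um

1.081


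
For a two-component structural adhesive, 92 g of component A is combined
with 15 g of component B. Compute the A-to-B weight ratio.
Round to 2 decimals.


Weight ratio A:B = 92 / 15
= 6.13

6.13


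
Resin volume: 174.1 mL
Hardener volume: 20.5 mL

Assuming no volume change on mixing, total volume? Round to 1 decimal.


V_total = 174.1 + 20.5 = 194.6 mL

194.6


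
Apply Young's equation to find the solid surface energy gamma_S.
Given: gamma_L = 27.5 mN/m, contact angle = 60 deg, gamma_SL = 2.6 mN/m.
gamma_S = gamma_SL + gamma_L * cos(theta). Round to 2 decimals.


theta_rad = 60 * pi/180 = 1.047198
gamma_S = 2.6 + 27.5 * cos(1.047198)
= 16.35 mN/m

16.35


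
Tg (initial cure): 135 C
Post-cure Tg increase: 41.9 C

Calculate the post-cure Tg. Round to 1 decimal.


Post-cure Tg = 135 + 41.9 = 176.9 C

176.9


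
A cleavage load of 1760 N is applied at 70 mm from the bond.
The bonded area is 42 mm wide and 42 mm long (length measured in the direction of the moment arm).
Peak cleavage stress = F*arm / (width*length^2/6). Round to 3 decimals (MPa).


Moment = 1760 * 70 = 123200 N*mm
Section modulus = 42 * 1764 / 6 = 74088 / 6 mm^3
Stress = 123200 / (74088 / 6) = 739200 / 74088
= 9.977 MPa

9.977


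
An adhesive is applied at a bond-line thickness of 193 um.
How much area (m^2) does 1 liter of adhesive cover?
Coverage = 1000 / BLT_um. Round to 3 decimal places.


Coverage = 1000 / 193 = 5.181 m^2

5.181


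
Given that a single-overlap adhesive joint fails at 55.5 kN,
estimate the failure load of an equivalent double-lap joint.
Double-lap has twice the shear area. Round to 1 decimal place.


Double-lap factor = 2
Expected load = 55.5 * 2 = 111.0 kN

111.0


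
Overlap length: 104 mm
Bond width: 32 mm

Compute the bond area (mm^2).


Bond area = 104 * 32 = 3328 mm^2

3328


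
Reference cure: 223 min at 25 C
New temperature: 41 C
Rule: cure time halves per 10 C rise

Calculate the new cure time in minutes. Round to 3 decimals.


factor = 2^((41-25)/10) = 3.0314
t_new = 223 / 3.0314 = 73.563 min

73.563


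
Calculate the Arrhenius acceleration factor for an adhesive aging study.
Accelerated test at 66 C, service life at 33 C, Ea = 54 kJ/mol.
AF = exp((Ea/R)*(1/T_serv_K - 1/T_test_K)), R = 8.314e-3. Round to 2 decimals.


T_test = 339.15 K, T_serv = 306.15 K
Ea/R = 54 / 0.008314 = 6495.07
AF = exp(6495.07 * (1/306.15 - 1/339.15))
= 7.88

7.88


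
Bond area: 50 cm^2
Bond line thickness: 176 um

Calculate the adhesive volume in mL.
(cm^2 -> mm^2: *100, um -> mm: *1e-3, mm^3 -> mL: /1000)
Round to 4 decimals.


V = 50*100 * 176*1e-3 / 1000
= 0.8800 mL

0.8800


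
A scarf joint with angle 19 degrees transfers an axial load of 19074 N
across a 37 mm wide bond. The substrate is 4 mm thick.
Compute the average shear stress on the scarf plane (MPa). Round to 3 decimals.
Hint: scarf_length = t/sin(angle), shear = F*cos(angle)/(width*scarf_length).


scarf_length = 4 / sin(19 deg) = 12.2862 mm
cos(19 deg) = 0.945519
shear stress = 19074 * 0.945519 / (37 * 12.2862)
= 39.673 MPa

39.673


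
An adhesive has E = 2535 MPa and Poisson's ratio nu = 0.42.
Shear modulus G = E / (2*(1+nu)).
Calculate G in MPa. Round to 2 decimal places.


G = 2535 / (2*(1+0.42))
= 2535 / 2.84
= 892.61 MPa

892.61


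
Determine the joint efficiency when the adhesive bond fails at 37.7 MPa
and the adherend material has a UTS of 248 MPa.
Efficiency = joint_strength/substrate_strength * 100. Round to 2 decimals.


Joint efficiency = 37.7 / 248 * 100
= 15.20%

15.20


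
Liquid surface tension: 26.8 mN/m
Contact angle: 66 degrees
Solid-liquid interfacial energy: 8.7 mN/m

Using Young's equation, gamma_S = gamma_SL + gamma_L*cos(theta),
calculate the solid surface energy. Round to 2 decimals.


gamma_S = 8.7 + 26.8 * cos(66)
= 19.60 mN/m

19.60


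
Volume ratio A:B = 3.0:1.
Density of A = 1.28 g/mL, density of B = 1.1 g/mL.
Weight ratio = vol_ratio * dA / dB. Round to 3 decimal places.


Wt ratio = 3.0 * 1.28 / 1.1
= 3.491

3.491


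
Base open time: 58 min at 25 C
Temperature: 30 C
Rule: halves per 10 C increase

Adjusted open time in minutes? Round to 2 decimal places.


Acceleration = 2^((30-25)/10) = 1.4142
Open time = 58 / 1.4142 = 41.01 min

41.01


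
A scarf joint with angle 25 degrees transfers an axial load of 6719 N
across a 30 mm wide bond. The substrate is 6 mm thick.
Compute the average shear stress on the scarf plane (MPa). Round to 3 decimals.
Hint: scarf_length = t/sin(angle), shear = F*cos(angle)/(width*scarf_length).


scarf_length = 6 / sin(25 deg) = 14.1972 mm
cos(25 deg) = 0.906308
shear stress = 6719 * 0.906308 / (30 * 14.1972)
= 14.297 MPa

14.297


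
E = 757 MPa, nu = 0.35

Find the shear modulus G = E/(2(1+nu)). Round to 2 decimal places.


G = 757 / (2 * 1.35)
= 280.37 MPa

280.37


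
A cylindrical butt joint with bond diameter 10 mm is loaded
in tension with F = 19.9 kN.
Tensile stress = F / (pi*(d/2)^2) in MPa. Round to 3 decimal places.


Area = pi * (10/2)^2 = 78.5398 mm^2
Stress = 19.9*1000 / 78.5398
= 253.375 MPa

253.375


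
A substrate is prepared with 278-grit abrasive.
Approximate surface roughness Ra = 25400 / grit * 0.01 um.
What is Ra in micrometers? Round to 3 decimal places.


Ra = 25400 / 278 * 0.01 = 0.914 um

0.914


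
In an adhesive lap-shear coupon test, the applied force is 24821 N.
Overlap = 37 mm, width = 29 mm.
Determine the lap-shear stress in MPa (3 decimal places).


stress = F / (overlap * width)
= 24821 / (37 * 29)
= 23.132 MPa

23.132


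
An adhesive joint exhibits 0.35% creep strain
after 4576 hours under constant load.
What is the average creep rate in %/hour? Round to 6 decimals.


Creep rate = strain / time
= 0.35 / 4576
= 0.000076 %/h

0.000076


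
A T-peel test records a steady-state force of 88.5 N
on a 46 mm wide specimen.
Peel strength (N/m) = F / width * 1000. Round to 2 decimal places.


Peel strength = 88.5 / 46 * 1000
= 1923.91 N/m

1923.91


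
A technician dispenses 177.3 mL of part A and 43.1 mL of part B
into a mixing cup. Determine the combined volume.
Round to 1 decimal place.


Combined volume = 177.3 + 43.1
= 220.4 mL

220.4


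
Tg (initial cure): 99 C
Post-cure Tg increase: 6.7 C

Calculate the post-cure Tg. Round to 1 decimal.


Post-cure Tg = 99 + 6.7 = 105.7 C

105.7


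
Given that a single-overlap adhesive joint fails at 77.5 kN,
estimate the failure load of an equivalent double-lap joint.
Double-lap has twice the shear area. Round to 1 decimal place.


Double-lap factor = 2
Expected load = 77.5 * 2 = 155.0 kN

155.0


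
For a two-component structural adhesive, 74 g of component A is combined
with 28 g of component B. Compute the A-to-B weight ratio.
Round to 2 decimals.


Weight ratio A:B = 74 / 28
= 2.64

2.64


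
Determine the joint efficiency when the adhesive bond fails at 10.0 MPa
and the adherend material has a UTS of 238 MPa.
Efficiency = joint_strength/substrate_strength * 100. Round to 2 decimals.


Joint efficiency = 10.0 / 238 * 100
= 4.20%

4.20


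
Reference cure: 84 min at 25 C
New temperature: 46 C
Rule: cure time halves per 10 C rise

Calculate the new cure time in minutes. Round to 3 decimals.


factor = 2^((46-25)/10) = 4.2871
t_new = 84 / 4.2871 = 19.594 min

19.594


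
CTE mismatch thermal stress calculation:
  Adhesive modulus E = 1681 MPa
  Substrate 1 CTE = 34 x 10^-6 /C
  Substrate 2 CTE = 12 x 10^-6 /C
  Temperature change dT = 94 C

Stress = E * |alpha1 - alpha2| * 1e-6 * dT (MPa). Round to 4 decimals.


delta_alpha = |34 - 12| = 22 x 10^-6/C
Stress = 1681 * 22e-6 * 94
= 3.4763 MPa

3.4763


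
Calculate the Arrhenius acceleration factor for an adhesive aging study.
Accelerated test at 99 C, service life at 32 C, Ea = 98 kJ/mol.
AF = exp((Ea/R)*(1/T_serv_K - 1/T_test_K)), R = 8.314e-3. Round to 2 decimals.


T_test = 372.15 K, T_serv = 305.15 K
Ea/R = 98 / 0.008314 = 11787.35
AF = exp(11787.35 * (1/305.15 - 1/372.15))
= 1047.75

1047.75


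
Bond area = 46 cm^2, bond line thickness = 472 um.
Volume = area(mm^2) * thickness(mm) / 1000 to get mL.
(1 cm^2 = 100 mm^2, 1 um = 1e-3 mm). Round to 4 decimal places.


area_mm2 = 46 * 100 = 4600
blt_mm = 472 * 1e-3 = 0.472
vol_mm3 = 4600 * 0.472 = 2171.2
vol_mL = 2171.2 / 1000 = 2.1712 mL

2.1712


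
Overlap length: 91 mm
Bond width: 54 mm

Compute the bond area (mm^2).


Bond area = 91 * 54 = 4914 mm^2

4914


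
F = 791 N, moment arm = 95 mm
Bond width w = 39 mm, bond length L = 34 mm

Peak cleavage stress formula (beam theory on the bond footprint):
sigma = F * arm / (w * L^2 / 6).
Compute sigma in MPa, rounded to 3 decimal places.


sigma = (791 * 95) / (39 * 1156 / 6)
= 75145 * 6 / 45084
= 450870 / 45084
= 10.001 MPa

10.001


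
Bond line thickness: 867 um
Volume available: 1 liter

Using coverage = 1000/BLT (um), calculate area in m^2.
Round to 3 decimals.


1 L = 1e6 mm^3, thickness = 867 um = 0.867 mm
Area = 1e6 / 0.867 mm^2 = (1e6 / 0.867) / 1e6 m^2 = 1000 / 867 m^2
= 1.153 m^2

1.153


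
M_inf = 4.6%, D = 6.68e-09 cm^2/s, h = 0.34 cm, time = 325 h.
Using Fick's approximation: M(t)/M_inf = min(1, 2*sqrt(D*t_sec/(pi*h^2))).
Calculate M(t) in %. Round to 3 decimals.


t = 1170000 s
ratio = min(1, 2*sqrt(6.68e-09*1170000/(pi*0.1156)))
= 0.293398
M(t) = 4.6 * 0.293398 = 1.350%

1.350


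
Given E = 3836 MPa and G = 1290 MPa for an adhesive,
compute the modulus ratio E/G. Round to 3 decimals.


E/G ratio = 3836 / 1290 = 2.974

2.974


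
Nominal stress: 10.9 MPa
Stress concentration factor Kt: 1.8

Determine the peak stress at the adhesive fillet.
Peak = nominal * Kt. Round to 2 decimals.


Peak stress = 10.9 * 1.8
= 19.62 MPa

19.62


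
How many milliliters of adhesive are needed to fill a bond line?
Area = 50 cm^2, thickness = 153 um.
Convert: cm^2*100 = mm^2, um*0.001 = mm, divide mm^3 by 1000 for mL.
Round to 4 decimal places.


= (50 * 100) * (153 * 0.001) / 1000
= 0.7650 mL

0.7650


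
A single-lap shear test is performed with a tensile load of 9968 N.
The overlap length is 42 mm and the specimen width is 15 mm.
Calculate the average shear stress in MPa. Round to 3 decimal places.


Shear stress = F / (overlap * width)
= 9968 / (42 * 15)
= 9968 / 630
= 15.822 MPa

15.822


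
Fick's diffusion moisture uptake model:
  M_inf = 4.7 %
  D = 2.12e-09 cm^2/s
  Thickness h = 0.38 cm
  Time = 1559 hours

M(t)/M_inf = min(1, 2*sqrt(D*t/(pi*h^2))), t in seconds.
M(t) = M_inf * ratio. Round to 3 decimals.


t_sec = 1559 * 3600 = 5612400
ratio = 2*sqrt(2.12e-09*5612400/(pi*0.38^2))
= min(1, 0.323902)
= 0.323902
M(t) = 4.7 * 0.323902 = 1.522 %

1.522


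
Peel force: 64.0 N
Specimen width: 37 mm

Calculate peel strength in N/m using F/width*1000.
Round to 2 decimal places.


Peel strength = 64.0 / 37 * 1000 = 1729.73 N/m

1729.73


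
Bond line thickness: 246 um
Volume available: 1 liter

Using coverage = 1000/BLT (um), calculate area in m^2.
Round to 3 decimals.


1 L = 1e6 mm^3, thickness = 246 um = 0.246 mm
Area = 1e6 / 0.246 mm^2 = (1e6 / 0.246) / 1e6 m^2 = 1000 / 246 m^2
= 4.065 m^2

4.065


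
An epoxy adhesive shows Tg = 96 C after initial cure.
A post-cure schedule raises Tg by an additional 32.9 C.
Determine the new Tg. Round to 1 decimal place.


New Tg = 96 + 32.9
= 128.9 C

128.9


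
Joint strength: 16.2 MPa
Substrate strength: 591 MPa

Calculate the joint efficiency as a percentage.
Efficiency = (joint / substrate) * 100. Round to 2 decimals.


Efficiency = (16.2 / 591) * 100 = 2.74%

2.74


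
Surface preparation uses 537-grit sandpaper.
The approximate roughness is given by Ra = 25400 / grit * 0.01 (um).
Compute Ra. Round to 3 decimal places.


Ra = 25400 / 537 * 0.01
= 254 / 537
= 0.473 um

0.473


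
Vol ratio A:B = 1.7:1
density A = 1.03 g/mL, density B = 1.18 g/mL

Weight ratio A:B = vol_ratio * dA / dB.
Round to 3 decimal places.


Weight ratio = 1.7 * 1.03 / 1.18
= 1.484

1.484


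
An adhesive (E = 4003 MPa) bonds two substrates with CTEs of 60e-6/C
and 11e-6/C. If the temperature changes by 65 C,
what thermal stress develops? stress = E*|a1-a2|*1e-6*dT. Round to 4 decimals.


Stress = 4003 * |60 - 11| * 1e-6 * 65
= 12.7496 MPa

12.7496


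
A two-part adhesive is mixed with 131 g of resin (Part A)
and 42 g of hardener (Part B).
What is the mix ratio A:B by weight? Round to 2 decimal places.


Mix ratio = mass_A / mass_B
= 131 / 42
= 3.12

3.12


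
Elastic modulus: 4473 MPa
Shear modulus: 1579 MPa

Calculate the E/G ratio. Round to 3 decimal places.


E / G = 4473 / 1579 = 2.833

2.833


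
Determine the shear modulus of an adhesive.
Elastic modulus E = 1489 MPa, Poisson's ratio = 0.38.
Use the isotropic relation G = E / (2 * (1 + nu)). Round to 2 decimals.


G = 1489 / (2*(1+0.38)) = 1489 / 2.76
= 539.49 MPa

539.49


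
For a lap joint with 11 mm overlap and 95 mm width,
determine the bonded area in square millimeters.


Area = 11 * 95 = 1045 mm^2

1045


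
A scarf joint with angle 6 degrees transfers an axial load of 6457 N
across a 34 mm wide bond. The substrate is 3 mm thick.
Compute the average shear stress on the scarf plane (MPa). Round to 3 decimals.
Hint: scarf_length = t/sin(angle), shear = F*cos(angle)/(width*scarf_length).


scarf_length = 3 / sin(6 deg) = 28.7003 mm
cos(6 deg) = 0.994522
shear stress = 6457 * 0.994522 / (34 * 28.7003)
= 6.581 MPa

6.581


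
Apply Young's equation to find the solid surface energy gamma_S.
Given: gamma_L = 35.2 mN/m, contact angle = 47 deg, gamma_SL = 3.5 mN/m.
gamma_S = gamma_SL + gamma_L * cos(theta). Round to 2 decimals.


theta_rad = 47 * pi/180 = 0.820305
gamma_S = 3.5 + 35.2 * cos(0.820305)
= 27.51 mN/m

27.51


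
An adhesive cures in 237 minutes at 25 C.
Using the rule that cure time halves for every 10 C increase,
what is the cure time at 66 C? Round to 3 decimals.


Factor = 2^((66 - 25) / 10) = 17.1484
Cure time = 237 / 17.1484
= 13.821 minutes

13.821


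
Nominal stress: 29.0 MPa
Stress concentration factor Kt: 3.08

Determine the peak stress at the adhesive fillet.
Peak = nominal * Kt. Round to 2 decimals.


Peak stress = 29.0 * 3.08
= 89.32 MPa

89.32


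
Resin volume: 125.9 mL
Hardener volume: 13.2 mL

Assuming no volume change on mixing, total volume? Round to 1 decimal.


V_total = 125.9 + 13.2 = 139.1 mL

139.1


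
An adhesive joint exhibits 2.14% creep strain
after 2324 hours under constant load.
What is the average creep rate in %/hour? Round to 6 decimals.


Creep rate = strain / time
= 2.14 / 2324
= 0.000921 %/h

0.000921


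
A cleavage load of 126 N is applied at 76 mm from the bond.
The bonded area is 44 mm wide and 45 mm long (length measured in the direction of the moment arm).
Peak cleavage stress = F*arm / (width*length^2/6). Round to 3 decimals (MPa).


Moment = 126 * 76 = 9576 N*mm
Section modulus = 44 * 2025 / 6 = 89100 / 6 mm^3
Stress = 9576 / (89100 / 6) = 57456 / 89100
= 0.645 MPa

0.645


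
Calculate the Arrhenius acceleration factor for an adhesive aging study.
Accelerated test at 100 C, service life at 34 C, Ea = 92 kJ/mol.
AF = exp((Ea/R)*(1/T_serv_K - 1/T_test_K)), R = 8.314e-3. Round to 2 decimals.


T_test = 373.15 K, T_serv = 307.15 K
Ea/R = 92 / 0.008314 = 11065.67
AF = exp(11065.67 * (1/307.15 - 1/373.15))
= 585.33

585.33


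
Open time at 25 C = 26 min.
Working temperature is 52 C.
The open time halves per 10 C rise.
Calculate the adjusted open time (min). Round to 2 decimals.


factor = 2^((52 - 25) / 10) = 6.4980
ot = 26 / 6.4980 = 4.00 min

4.00


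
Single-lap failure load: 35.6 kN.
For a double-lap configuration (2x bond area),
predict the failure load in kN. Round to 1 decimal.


Failure load = 35.6 * 2 = 71.2 kN

71.2


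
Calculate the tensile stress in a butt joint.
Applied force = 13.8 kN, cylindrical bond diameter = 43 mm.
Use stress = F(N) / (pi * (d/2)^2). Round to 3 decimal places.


A = pi * 21.5^2 = 1452.2012 mm^2
sigma = 13800.0 / 1452.2012 = 9.503 MPa

9.503


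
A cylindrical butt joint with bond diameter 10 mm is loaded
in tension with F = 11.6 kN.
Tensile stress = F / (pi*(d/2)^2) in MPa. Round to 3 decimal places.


Area = pi * (10/2)^2 = 78.5398 mm^2
Stress = 11.6*1000 / 78.5398
= 147.696 MPa

147.696


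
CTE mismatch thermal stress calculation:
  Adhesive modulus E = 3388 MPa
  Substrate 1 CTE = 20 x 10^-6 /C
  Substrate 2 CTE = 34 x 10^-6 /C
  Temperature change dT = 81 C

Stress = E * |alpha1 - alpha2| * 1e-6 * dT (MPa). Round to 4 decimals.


delta_alpha = |20 - 34| = 14 x 10^-6/C
Stress = 3388 * 14e-6 * 81
= 3.8420 MPa

3.8420


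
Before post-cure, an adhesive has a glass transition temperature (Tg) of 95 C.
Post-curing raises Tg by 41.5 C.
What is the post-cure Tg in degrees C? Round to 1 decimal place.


Tg_post = Tg_base + delta_Tg
= 95 + 41.5
= 136.5 C

136.5


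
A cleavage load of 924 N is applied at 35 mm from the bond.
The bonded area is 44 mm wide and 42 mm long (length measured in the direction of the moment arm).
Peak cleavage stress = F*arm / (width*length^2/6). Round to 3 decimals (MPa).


Moment = 924 * 35 = 32340 N*mm
Section modulus = 44 * 1764 / 6 = 77616 / 6 mm^3
Stress = 32340 / (77616 / 6) = 194040 / 77616
= 2.500 MPa

2.500


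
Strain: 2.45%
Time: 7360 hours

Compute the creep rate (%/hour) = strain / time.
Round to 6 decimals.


Creep rate = 2.45 / 7360
= 0.000333 %/h

0.000333


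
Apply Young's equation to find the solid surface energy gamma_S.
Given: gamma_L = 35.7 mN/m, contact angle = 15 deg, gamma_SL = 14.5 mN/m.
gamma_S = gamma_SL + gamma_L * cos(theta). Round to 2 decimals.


theta_rad = 15 * pi/180 = 0.261799
gamma_S = 14.5 + 35.7 * cos(0.261799)
= 48.98 mN/m

48.98


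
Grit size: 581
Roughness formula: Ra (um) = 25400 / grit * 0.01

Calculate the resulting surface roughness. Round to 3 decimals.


Ra = 25400 / 581 * 0.01
= 0.437 um

0.437


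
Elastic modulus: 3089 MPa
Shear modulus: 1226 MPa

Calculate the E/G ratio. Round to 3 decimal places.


E / G = 3089 / 1226 = 2.520

2.520


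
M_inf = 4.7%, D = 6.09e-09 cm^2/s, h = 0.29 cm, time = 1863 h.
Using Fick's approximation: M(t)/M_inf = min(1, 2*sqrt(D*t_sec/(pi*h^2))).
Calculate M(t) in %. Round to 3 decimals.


t = 6706800 s
ratio = min(1, 2*sqrt(6.09e-09*6706800/(pi*0.0841)))
= 0.786364
M(t) = 4.7 * 0.786364 = 3.696%

3.696


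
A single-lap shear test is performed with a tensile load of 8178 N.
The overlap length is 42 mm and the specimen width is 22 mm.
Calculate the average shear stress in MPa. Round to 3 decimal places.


Shear stress = F / (overlap * width)
= 8178 / (42 * 22)
= 8178 / 924
= 8.851 MPa

8.851


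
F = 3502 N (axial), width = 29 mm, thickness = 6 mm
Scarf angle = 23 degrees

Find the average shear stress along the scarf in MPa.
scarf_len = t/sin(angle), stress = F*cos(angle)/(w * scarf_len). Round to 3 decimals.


scarf_len = 6/sin(23 deg) = 15.3558
cos(23 deg) = 0.920505
stress = 3502*0.920505/(29*15.3558) = 7.239 MPa

7.239


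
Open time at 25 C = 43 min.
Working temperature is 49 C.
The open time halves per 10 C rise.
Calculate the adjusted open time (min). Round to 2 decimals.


factor = 2^((49 - 25) / 10) = 5.2780
ot = 43 / 5.2780 = 8.15 min

8.15


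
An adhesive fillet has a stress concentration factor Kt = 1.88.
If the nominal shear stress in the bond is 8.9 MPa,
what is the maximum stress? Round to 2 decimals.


Max stress = 8.9 * 1.88 = 16.73 MPa

16.73


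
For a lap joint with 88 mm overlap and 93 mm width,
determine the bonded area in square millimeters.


Area = 88 * 93 = 8184 mm^2

8184


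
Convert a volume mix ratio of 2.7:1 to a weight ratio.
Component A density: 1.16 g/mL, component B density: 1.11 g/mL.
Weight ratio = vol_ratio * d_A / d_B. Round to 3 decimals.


= 2.7 * 1.16 / 1.11 = 2.822

2.822


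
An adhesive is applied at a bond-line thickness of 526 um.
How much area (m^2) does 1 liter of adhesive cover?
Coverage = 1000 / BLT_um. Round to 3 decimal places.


Coverage = 1000 / 526 = 1.901 m^2

1.901


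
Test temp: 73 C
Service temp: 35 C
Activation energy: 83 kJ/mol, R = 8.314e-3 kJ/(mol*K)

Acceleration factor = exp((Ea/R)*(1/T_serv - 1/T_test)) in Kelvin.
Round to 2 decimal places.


AF = exp((83/0.008314)*(1/308.15 - 1/346.15))
= 35.04

35.04


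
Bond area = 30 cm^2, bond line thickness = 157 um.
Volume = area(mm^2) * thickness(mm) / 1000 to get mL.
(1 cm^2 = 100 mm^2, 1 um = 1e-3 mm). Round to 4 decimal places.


area_mm2 = 30 * 100 = 3000
blt_mm = 157 * 1e-3 = 0.157
vol_mm3 = 3000 * 0.157 = 471.0
vol_mL = 471.0 / 1000 = 0.4710 mL

0.4710


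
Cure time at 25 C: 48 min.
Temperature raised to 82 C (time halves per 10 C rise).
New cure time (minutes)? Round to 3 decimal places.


Acceleration factor = 2^(57/10) = 51.9842
New time = 48 / 51.9842 = 0.923 min

0.923


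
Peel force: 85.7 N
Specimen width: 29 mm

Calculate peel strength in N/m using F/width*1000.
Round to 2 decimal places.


Peel strength = 85.7 / 29 * 1000 = 2955.17 N/m

2955.17


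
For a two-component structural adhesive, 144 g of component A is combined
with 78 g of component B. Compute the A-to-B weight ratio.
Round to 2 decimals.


Weight ratio A:B = 144 / 78
= 1.85

1.85


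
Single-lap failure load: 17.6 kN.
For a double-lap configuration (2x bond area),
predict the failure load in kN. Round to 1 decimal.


Failure load = 17.6 * 2 = 35.2 kN

35.2


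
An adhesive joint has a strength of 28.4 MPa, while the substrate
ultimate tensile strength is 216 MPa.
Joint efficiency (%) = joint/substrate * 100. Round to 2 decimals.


Efficiency = 28.4 / 216 * 100
= 13.15%

13.15


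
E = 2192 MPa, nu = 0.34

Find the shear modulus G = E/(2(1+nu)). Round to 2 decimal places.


G = 2192 / (2 * 1.34)
= 817.91 MPa

817.91


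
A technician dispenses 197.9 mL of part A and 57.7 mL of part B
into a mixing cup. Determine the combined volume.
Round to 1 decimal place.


Combined volume = 197.9 + 57.7
= 255.6 mL

255.6


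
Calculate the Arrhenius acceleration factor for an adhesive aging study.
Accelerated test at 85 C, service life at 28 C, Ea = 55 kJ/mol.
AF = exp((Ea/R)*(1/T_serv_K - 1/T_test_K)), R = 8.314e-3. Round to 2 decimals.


T_test = 358.15 K, T_serv = 301.15 K
Ea/R = 55 / 0.008314 = 6615.35
AF = exp(6615.35 * (1/301.15 - 1/358.15))
= 32.99

32.99


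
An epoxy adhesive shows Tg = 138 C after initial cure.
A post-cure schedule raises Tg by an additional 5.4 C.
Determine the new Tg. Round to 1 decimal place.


New Tg = 138 + 5.4
= 143.4 C

143.4


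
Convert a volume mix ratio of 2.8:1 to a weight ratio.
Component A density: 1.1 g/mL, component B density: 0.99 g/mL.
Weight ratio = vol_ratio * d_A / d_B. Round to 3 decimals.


= 2.8 * 1.1 / 0.99 = 3.111

3.111


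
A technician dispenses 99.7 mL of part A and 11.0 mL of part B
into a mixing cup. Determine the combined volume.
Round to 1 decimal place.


Combined volume = 99.7 + 11.0
= 110.7 mL

110.7


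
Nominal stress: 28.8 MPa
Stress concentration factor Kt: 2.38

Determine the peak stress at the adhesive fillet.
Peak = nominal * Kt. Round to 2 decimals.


Peak stress = 28.8 * 2.38
= 68.54 MPa

68.54


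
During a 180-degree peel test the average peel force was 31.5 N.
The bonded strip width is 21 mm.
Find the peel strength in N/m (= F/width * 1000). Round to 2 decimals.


Peel strength = F/width * 1000
= 31.5 / 21 * 1000
= 1500.00 N/m

1500.00


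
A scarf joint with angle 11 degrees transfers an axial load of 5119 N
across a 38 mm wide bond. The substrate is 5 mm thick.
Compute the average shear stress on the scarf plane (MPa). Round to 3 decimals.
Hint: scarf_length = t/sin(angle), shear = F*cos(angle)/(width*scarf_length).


scarf_length = 5 / sin(11 deg) = 26.2042 mm
cos(11 deg) = 0.981627
shear stress = 5119 * 0.981627 / (38 * 26.2042)
= 5.046 MPa

5.046


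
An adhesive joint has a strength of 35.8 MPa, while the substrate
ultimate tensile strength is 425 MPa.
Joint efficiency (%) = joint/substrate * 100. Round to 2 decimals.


Efficiency = 35.8 / 425 * 100
= 8.42%

8.42


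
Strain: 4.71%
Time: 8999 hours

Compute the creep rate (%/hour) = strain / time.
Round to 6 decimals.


Creep rate = 4.71 / 8999
= 0.000523 %/h

0.000523


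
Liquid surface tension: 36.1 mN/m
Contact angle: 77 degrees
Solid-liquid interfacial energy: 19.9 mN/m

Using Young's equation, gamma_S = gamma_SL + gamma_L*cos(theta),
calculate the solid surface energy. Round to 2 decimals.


gamma_S = 19.9 + 36.1 * cos(77)
= 28.02 mN/m

28.02


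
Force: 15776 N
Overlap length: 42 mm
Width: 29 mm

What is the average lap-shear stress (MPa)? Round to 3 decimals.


Average shear stress = F / (overlap * width)
= 15776 / (42 * 29)
= 12.952 MPa

12.952


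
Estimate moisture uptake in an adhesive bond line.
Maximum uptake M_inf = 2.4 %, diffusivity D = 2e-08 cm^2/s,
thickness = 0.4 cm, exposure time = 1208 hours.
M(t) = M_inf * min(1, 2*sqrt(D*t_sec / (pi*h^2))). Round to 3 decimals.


Convert time: 1208 h = 4348800 s
ratio = min(1, 2*sqrt(2e-08*4348800/(pi*0.4^2)))
= 0.831945
M(t) = 2.4 * 0.831945 = 1.997%

1.997


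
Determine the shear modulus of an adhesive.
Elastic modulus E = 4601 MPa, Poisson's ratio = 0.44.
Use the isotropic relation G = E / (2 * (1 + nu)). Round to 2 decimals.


G = 4601 / (2*(1+0.44)) = 4601 / 2.88
= 1597.57 MPa

1597.57


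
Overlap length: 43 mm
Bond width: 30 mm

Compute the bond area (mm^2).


Bond area = 43 * 30 = 1290 mm^2

1290


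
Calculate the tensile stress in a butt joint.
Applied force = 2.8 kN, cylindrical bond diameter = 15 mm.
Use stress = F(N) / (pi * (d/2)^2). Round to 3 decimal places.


A = pi * 7.5^2 = 176.7146 mm^2
sigma = 2800.0 / 176.7146 = 15.845 MPa

15.845


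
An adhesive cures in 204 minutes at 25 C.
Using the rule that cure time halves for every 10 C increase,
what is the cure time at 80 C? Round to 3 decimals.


Factor = 2^((80 - 25) / 10) = 45.2548
Cure time = 204 / 45.2548
= 4.508 minutes

4.508


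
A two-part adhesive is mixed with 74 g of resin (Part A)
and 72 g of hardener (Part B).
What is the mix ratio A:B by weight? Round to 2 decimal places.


Mix ratio = mass_A / mass_B
= 74 / 72
= 1.03

1.03
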